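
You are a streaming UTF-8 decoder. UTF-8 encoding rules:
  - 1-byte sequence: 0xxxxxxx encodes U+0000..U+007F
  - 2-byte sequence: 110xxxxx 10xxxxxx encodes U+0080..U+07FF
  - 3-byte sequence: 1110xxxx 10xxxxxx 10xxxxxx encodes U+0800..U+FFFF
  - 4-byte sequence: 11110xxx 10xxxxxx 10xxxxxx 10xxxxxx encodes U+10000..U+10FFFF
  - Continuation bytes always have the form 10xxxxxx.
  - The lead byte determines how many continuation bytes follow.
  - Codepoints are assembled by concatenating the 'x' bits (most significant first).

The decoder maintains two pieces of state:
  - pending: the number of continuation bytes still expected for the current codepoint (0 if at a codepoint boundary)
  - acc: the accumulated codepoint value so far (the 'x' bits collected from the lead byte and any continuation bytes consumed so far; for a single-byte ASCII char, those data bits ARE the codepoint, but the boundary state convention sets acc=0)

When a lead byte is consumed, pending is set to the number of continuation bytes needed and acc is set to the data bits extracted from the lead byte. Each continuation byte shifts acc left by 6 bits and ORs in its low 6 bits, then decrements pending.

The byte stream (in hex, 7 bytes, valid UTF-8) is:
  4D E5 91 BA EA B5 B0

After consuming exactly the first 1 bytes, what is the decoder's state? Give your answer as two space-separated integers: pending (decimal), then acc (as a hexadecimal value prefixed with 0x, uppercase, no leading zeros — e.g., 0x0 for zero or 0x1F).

Answer: 0 0x0

Derivation:
Byte[0]=4D: 1-byte. pending=0, acc=0x0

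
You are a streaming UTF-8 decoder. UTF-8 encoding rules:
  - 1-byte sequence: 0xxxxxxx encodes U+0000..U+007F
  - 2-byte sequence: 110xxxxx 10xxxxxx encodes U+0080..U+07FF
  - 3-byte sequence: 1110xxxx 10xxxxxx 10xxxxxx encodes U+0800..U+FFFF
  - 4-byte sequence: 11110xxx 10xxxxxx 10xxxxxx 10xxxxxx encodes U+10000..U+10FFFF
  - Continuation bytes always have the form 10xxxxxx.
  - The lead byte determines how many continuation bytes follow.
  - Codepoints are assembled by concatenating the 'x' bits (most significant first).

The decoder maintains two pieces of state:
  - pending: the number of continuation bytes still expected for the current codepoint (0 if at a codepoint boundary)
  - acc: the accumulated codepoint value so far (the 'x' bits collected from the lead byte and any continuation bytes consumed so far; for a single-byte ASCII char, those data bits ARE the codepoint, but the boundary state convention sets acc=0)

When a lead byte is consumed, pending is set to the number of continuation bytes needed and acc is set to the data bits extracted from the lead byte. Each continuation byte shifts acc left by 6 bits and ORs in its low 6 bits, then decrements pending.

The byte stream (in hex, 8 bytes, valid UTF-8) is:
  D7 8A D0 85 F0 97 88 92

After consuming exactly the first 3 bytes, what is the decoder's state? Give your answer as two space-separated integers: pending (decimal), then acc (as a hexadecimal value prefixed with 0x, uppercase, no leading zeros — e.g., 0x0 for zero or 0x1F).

Answer: 1 0x10

Derivation:
Byte[0]=D7: 2-byte lead. pending=1, acc=0x17
Byte[1]=8A: continuation. acc=(acc<<6)|0x0A=0x5CA, pending=0
Byte[2]=D0: 2-byte lead. pending=1, acc=0x10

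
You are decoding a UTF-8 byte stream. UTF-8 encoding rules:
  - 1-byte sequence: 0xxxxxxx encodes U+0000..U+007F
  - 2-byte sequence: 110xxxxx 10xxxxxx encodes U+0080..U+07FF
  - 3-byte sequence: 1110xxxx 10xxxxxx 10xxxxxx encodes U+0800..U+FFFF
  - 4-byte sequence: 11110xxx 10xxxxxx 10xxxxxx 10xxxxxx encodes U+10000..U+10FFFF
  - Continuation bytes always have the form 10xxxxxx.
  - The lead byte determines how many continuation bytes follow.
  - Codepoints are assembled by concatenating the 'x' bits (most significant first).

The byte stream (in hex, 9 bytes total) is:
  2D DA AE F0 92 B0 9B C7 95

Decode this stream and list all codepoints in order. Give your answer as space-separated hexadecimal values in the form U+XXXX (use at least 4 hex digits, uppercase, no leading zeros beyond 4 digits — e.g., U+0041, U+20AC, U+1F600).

Answer: U+002D U+06AE U+12C1B U+01D5

Derivation:
Byte[0]=2D: 1-byte ASCII. cp=U+002D
Byte[1]=DA: 2-byte lead, need 1 cont bytes. acc=0x1A
Byte[2]=AE: continuation. acc=(acc<<6)|0x2E=0x6AE
Completed: cp=U+06AE (starts at byte 1)
Byte[3]=F0: 4-byte lead, need 3 cont bytes. acc=0x0
Byte[4]=92: continuation. acc=(acc<<6)|0x12=0x12
Byte[5]=B0: continuation. acc=(acc<<6)|0x30=0x4B0
Byte[6]=9B: continuation. acc=(acc<<6)|0x1B=0x12C1B
Completed: cp=U+12C1B (starts at byte 3)
Byte[7]=C7: 2-byte lead, need 1 cont bytes. acc=0x7
Byte[8]=95: continuation. acc=(acc<<6)|0x15=0x1D5
Completed: cp=U+01D5 (starts at byte 7)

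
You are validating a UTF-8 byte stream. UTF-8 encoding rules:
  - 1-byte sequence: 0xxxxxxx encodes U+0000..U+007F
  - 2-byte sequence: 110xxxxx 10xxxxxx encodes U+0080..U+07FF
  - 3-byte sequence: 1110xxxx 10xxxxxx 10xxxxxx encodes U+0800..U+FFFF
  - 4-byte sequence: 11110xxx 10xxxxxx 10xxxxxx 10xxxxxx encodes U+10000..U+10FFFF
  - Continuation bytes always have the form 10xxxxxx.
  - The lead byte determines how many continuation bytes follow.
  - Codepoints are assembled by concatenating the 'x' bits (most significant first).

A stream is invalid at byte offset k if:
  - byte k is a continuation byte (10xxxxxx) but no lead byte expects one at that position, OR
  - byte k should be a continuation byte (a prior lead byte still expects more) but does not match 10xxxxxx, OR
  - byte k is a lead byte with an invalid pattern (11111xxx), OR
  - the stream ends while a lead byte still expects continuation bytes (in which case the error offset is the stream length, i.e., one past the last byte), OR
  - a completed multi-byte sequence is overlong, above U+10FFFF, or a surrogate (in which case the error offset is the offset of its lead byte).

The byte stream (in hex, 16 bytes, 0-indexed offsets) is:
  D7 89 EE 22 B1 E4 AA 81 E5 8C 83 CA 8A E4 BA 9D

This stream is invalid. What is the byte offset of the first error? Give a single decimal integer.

Answer: 3

Derivation:
Byte[0]=D7: 2-byte lead, need 1 cont bytes. acc=0x17
Byte[1]=89: continuation. acc=(acc<<6)|0x09=0x5C9
Completed: cp=U+05C9 (starts at byte 0)
Byte[2]=EE: 3-byte lead, need 2 cont bytes. acc=0xE
Byte[3]=22: expected 10xxxxxx continuation. INVALID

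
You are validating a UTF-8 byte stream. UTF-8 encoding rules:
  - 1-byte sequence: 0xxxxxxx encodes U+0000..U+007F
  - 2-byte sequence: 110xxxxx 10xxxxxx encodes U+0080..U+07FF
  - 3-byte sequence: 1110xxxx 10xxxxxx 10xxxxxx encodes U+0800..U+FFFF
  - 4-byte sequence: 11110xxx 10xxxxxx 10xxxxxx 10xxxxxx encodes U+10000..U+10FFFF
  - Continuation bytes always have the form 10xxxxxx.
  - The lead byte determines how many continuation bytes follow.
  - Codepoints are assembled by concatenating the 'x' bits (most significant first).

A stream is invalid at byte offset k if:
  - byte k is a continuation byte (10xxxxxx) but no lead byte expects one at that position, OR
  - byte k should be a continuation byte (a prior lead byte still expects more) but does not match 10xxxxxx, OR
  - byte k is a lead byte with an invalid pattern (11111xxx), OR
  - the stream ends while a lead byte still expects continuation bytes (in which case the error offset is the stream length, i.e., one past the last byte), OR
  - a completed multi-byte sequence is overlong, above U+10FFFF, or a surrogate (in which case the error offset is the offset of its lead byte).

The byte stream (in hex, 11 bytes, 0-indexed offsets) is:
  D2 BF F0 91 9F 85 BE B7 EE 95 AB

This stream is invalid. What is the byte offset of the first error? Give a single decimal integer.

Answer: 6

Derivation:
Byte[0]=D2: 2-byte lead, need 1 cont bytes. acc=0x12
Byte[1]=BF: continuation. acc=(acc<<6)|0x3F=0x4BF
Completed: cp=U+04BF (starts at byte 0)
Byte[2]=F0: 4-byte lead, need 3 cont bytes. acc=0x0
Byte[3]=91: continuation. acc=(acc<<6)|0x11=0x11
Byte[4]=9F: continuation. acc=(acc<<6)|0x1F=0x45F
Byte[5]=85: continuation. acc=(acc<<6)|0x05=0x117C5
Completed: cp=U+117C5 (starts at byte 2)
Byte[6]=BE: INVALID lead byte (not 0xxx/110x/1110/11110)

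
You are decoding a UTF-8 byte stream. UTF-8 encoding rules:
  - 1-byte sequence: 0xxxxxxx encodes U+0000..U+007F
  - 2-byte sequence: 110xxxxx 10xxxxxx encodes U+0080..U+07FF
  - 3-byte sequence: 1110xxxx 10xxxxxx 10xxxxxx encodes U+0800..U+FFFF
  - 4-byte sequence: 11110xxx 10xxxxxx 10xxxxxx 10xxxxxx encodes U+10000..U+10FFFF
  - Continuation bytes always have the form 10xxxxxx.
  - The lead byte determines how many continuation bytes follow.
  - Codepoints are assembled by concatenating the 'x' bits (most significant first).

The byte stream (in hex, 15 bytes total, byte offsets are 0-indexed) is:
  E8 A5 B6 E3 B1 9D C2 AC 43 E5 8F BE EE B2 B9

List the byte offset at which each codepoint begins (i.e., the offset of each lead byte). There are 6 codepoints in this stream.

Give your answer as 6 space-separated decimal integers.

Answer: 0 3 6 8 9 12

Derivation:
Byte[0]=E8: 3-byte lead, need 2 cont bytes. acc=0x8
Byte[1]=A5: continuation. acc=(acc<<6)|0x25=0x225
Byte[2]=B6: continuation. acc=(acc<<6)|0x36=0x8976
Completed: cp=U+8976 (starts at byte 0)
Byte[3]=E3: 3-byte lead, need 2 cont bytes. acc=0x3
Byte[4]=B1: continuation. acc=(acc<<6)|0x31=0xF1
Byte[5]=9D: continuation. acc=(acc<<6)|0x1D=0x3C5D
Completed: cp=U+3C5D (starts at byte 3)
Byte[6]=C2: 2-byte lead, need 1 cont bytes. acc=0x2
Byte[7]=AC: continuation. acc=(acc<<6)|0x2C=0xAC
Completed: cp=U+00AC (starts at byte 6)
Byte[8]=43: 1-byte ASCII. cp=U+0043
Byte[9]=E5: 3-byte lead, need 2 cont bytes. acc=0x5
Byte[10]=8F: continuation. acc=(acc<<6)|0x0F=0x14F
Byte[11]=BE: continuation. acc=(acc<<6)|0x3E=0x53FE
Completed: cp=U+53FE (starts at byte 9)
Byte[12]=EE: 3-byte lead, need 2 cont bytes. acc=0xE
Byte[13]=B2: continuation. acc=(acc<<6)|0x32=0x3B2
Byte[14]=B9: continuation. acc=(acc<<6)|0x39=0xECB9
Completed: cp=U+ECB9 (starts at byte 12)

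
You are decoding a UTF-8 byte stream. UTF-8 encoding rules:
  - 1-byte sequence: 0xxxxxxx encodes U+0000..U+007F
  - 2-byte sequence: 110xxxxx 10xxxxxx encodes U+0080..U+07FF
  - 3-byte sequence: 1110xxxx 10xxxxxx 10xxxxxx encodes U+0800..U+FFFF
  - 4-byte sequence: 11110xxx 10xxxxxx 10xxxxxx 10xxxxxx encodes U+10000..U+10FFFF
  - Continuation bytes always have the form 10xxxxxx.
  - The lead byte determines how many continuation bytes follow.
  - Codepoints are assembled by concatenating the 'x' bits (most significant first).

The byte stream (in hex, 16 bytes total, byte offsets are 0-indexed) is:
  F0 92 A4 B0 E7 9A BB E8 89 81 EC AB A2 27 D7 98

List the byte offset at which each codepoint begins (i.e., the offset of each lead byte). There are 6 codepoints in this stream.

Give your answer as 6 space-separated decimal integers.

Answer: 0 4 7 10 13 14

Derivation:
Byte[0]=F0: 4-byte lead, need 3 cont bytes. acc=0x0
Byte[1]=92: continuation. acc=(acc<<6)|0x12=0x12
Byte[2]=A4: continuation. acc=(acc<<6)|0x24=0x4A4
Byte[3]=B0: continuation. acc=(acc<<6)|0x30=0x12930
Completed: cp=U+12930 (starts at byte 0)
Byte[4]=E7: 3-byte lead, need 2 cont bytes. acc=0x7
Byte[5]=9A: continuation. acc=(acc<<6)|0x1A=0x1DA
Byte[6]=BB: continuation. acc=(acc<<6)|0x3B=0x76BB
Completed: cp=U+76BB (starts at byte 4)
Byte[7]=E8: 3-byte lead, need 2 cont bytes. acc=0x8
Byte[8]=89: continuation. acc=(acc<<6)|0x09=0x209
Byte[9]=81: continuation. acc=(acc<<6)|0x01=0x8241
Completed: cp=U+8241 (starts at byte 7)
Byte[10]=EC: 3-byte lead, need 2 cont bytes. acc=0xC
Byte[11]=AB: continuation. acc=(acc<<6)|0x2B=0x32B
Byte[12]=A2: continuation. acc=(acc<<6)|0x22=0xCAE2
Completed: cp=U+CAE2 (starts at byte 10)
Byte[13]=27: 1-byte ASCII. cp=U+0027
Byte[14]=D7: 2-byte lead, need 1 cont bytes. acc=0x17
Byte[15]=98: continuation. acc=(acc<<6)|0x18=0x5D8
Completed: cp=U+05D8 (starts at byte 14)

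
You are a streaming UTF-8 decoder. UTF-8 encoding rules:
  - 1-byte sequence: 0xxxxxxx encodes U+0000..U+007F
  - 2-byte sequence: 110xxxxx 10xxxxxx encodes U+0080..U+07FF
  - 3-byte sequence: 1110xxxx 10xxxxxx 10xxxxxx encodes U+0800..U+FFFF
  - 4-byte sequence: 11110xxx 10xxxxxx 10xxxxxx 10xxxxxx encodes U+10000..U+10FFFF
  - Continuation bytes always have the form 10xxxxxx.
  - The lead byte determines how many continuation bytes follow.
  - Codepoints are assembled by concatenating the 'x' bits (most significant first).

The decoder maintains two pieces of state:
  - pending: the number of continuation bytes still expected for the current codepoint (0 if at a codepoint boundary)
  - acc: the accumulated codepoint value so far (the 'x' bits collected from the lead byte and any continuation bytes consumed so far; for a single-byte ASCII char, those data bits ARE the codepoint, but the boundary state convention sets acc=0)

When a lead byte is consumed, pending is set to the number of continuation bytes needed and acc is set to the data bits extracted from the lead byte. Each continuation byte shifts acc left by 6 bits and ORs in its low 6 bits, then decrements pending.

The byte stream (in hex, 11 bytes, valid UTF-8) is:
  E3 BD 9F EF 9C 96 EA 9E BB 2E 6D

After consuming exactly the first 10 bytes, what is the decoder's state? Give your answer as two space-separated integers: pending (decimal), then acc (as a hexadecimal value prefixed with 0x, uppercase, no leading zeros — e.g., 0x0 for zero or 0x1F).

Answer: 0 0x0

Derivation:
Byte[0]=E3: 3-byte lead. pending=2, acc=0x3
Byte[1]=BD: continuation. acc=(acc<<6)|0x3D=0xFD, pending=1
Byte[2]=9F: continuation. acc=(acc<<6)|0x1F=0x3F5F, pending=0
Byte[3]=EF: 3-byte lead. pending=2, acc=0xF
Byte[4]=9C: continuation. acc=(acc<<6)|0x1C=0x3DC, pending=1
Byte[5]=96: continuation. acc=(acc<<6)|0x16=0xF716, pending=0
Byte[6]=EA: 3-byte lead. pending=2, acc=0xA
Byte[7]=9E: continuation. acc=(acc<<6)|0x1E=0x29E, pending=1
Byte[8]=BB: continuation. acc=(acc<<6)|0x3B=0xA7BB, pending=0
Byte[9]=2E: 1-byte. pending=0, acc=0x0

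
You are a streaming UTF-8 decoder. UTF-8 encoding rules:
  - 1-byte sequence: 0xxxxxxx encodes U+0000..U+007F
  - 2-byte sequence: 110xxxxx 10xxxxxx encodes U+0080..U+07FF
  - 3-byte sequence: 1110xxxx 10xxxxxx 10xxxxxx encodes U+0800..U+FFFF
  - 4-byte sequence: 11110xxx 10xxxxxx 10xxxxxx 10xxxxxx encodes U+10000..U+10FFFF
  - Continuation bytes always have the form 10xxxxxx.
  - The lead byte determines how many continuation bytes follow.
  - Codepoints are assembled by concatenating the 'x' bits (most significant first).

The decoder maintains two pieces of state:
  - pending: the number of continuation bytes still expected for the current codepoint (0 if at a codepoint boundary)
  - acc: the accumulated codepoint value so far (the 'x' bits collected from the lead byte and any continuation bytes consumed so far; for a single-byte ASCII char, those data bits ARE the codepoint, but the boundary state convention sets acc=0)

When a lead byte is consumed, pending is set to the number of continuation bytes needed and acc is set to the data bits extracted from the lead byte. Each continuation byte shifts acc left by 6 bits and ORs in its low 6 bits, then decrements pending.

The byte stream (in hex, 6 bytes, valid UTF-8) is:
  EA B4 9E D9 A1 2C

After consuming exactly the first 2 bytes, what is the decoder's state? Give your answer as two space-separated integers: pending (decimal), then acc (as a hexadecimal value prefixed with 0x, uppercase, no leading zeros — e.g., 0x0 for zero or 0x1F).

Answer: 1 0x2B4

Derivation:
Byte[0]=EA: 3-byte lead. pending=2, acc=0xA
Byte[1]=B4: continuation. acc=(acc<<6)|0x34=0x2B4, pending=1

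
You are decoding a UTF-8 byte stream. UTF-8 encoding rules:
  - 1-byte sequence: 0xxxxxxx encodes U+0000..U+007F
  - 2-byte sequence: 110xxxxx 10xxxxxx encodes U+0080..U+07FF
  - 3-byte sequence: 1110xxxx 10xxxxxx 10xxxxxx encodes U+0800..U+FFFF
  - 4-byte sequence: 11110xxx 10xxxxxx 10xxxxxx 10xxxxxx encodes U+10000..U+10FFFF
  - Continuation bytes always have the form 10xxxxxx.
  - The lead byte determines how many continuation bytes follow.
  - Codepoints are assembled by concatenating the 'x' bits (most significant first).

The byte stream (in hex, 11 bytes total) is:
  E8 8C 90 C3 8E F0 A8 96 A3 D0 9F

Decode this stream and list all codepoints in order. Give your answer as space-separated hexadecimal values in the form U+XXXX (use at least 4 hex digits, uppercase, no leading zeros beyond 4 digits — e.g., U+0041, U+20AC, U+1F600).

Answer: U+8310 U+00CE U+285A3 U+041F

Derivation:
Byte[0]=E8: 3-byte lead, need 2 cont bytes. acc=0x8
Byte[1]=8C: continuation. acc=(acc<<6)|0x0C=0x20C
Byte[2]=90: continuation. acc=(acc<<6)|0x10=0x8310
Completed: cp=U+8310 (starts at byte 0)
Byte[3]=C3: 2-byte lead, need 1 cont bytes. acc=0x3
Byte[4]=8E: continuation. acc=(acc<<6)|0x0E=0xCE
Completed: cp=U+00CE (starts at byte 3)
Byte[5]=F0: 4-byte lead, need 3 cont bytes. acc=0x0
Byte[6]=A8: continuation. acc=(acc<<6)|0x28=0x28
Byte[7]=96: continuation. acc=(acc<<6)|0x16=0xA16
Byte[8]=A3: continuation. acc=(acc<<6)|0x23=0x285A3
Completed: cp=U+285A3 (starts at byte 5)
Byte[9]=D0: 2-byte lead, need 1 cont bytes. acc=0x10
Byte[10]=9F: continuation. acc=(acc<<6)|0x1F=0x41F
Completed: cp=U+041F (starts at byte 9)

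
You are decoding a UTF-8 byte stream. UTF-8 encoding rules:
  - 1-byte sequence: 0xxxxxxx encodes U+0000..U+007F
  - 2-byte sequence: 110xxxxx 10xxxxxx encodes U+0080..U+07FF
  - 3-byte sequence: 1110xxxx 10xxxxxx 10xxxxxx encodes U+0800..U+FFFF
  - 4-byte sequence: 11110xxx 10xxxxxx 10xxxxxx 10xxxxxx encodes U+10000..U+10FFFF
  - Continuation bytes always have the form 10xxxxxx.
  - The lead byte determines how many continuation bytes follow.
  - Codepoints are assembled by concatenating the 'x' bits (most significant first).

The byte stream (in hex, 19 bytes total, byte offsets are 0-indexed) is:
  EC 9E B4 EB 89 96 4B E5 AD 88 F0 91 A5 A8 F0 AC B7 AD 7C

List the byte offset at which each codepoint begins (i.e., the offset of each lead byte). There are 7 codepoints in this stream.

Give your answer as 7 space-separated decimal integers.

Byte[0]=EC: 3-byte lead, need 2 cont bytes. acc=0xC
Byte[1]=9E: continuation. acc=(acc<<6)|0x1E=0x31E
Byte[2]=B4: continuation. acc=(acc<<6)|0x34=0xC7B4
Completed: cp=U+C7B4 (starts at byte 0)
Byte[3]=EB: 3-byte lead, need 2 cont bytes. acc=0xB
Byte[4]=89: continuation. acc=(acc<<6)|0x09=0x2C9
Byte[5]=96: continuation. acc=(acc<<6)|0x16=0xB256
Completed: cp=U+B256 (starts at byte 3)
Byte[6]=4B: 1-byte ASCII. cp=U+004B
Byte[7]=E5: 3-byte lead, need 2 cont bytes. acc=0x5
Byte[8]=AD: continuation. acc=(acc<<6)|0x2D=0x16D
Byte[9]=88: continuation. acc=(acc<<6)|0x08=0x5B48
Completed: cp=U+5B48 (starts at byte 7)
Byte[10]=F0: 4-byte lead, need 3 cont bytes. acc=0x0
Byte[11]=91: continuation. acc=(acc<<6)|0x11=0x11
Byte[12]=A5: continuation. acc=(acc<<6)|0x25=0x465
Byte[13]=A8: continuation. acc=(acc<<6)|0x28=0x11968
Completed: cp=U+11968 (starts at byte 10)
Byte[14]=F0: 4-byte lead, need 3 cont bytes. acc=0x0
Byte[15]=AC: continuation. acc=(acc<<6)|0x2C=0x2C
Byte[16]=B7: continuation. acc=(acc<<6)|0x37=0xB37
Byte[17]=AD: continuation. acc=(acc<<6)|0x2D=0x2CDED
Completed: cp=U+2CDED (starts at byte 14)
Byte[18]=7C: 1-byte ASCII. cp=U+007C

Answer: 0 3 6 7 10 14 18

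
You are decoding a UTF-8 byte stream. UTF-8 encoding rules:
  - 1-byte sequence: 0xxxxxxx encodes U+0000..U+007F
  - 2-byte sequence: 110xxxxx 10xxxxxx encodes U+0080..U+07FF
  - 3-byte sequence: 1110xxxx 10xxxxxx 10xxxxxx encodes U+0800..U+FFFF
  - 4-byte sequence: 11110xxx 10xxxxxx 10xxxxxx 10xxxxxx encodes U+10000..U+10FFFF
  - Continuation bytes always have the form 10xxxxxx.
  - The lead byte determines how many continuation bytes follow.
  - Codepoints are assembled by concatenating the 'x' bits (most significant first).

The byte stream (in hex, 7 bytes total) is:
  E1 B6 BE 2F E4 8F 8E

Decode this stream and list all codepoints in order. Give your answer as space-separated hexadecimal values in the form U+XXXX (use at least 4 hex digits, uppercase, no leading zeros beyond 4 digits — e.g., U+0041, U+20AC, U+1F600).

Byte[0]=E1: 3-byte lead, need 2 cont bytes. acc=0x1
Byte[1]=B6: continuation. acc=(acc<<6)|0x36=0x76
Byte[2]=BE: continuation. acc=(acc<<6)|0x3E=0x1DBE
Completed: cp=U+1DBE (starts at byte 0)
Byte[3]=2F: 1-byte ASCII. cp=U+002F
Byte[4]=E4: 3-byte lead, need 2 cont bytes. acc=0x4
Byte[5]=8F: continuation. acc=(acc<<6)|0x0F=0x10F
Byte[6]=8E: continuation. acc=(acc<<6)|0x0E=0x43CE
Completed: cp=U+43CE (starts at byte 4)

Answer: U+1DBE U+002F U+43CE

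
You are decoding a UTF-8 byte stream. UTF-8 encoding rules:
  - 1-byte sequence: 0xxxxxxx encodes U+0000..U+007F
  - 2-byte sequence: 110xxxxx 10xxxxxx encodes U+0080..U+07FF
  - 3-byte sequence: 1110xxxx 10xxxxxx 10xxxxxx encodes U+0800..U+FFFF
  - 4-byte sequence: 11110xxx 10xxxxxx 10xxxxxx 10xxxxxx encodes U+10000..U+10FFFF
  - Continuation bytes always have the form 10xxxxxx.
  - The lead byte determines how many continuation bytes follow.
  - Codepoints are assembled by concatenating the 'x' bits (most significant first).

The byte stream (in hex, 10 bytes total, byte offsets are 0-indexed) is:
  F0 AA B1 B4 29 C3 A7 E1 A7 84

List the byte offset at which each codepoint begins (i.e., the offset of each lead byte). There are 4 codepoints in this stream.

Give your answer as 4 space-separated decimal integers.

Answer: 0 4 5 7

Derivation:
Byte[0]=F0: 4-byte lead, need 3 cont bytes. acc=0x0
Byte[1]=AA: continuation. acc=(acc<<6)|0x2A=0x2A
Byte[2]=B1: continuation. acc=(acc<<6)|0x31=0xAB1
Byte[3]=B4: continuation. acc=(acc<<6)|0x34=0x2AC74
Completed: cp=U+2AC74 (starts at byte 0)
Byte[4]=29: 1-byte ASCII. cp=U+0029
Byte[5]=C3: 2-byte lead, need 1 cont bytes. acc=0x3
Byte[6]=A7: continuation. acc=(acc<<6)|0x27=0xE7
Completed: cp=U+00E7 (starts at byte 5)
Byte[7]=E1: 3-byte lead, need 2 cont bytes. acc=0x1
Byte[8]=A7: continuation. acc=(acc<<6)|0x27=0x67
Byte[9]=84: continuation. acc=(acc<<6)|0x04=0x19C4
Completed: cp=U+19C4 (starts at byte 7)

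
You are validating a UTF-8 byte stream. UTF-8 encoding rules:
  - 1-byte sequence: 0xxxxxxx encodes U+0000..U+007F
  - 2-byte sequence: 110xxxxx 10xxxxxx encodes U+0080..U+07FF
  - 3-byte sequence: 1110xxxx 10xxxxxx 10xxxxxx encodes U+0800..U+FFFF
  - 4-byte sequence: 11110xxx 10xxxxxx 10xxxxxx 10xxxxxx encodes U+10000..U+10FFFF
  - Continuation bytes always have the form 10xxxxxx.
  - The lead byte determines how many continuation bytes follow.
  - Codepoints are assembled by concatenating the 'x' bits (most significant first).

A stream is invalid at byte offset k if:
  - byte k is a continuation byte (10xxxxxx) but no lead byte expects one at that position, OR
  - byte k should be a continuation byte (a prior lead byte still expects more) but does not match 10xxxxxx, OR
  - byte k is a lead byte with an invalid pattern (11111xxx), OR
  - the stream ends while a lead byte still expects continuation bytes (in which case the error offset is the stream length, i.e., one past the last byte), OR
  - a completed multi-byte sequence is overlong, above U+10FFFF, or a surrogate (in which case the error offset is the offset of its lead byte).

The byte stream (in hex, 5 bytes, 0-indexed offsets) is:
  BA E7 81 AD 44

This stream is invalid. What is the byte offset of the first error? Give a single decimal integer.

Byte[0]=BA: INVALID lead byte (not 0xxx/110x/1110/11110)

Answer: 0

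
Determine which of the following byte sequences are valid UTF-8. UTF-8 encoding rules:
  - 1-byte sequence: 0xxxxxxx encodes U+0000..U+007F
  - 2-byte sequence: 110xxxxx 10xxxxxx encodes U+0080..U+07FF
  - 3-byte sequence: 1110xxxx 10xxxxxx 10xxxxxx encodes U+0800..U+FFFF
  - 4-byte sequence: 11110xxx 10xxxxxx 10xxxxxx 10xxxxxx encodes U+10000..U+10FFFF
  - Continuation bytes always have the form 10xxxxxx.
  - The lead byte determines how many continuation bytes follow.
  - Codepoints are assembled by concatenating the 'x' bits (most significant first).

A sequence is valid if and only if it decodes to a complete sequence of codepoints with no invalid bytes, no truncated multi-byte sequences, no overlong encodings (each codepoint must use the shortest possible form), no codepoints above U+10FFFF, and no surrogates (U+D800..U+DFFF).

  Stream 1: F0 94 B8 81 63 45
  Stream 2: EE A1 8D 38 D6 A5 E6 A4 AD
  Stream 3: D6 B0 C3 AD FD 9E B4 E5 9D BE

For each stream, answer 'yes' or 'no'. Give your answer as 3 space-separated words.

Stream 1: decodes cleanly. VALID
Stream 2: decodes cleanly. VALID
Stream 3: error at byte offset 4. INVALID

Answer: yes yes no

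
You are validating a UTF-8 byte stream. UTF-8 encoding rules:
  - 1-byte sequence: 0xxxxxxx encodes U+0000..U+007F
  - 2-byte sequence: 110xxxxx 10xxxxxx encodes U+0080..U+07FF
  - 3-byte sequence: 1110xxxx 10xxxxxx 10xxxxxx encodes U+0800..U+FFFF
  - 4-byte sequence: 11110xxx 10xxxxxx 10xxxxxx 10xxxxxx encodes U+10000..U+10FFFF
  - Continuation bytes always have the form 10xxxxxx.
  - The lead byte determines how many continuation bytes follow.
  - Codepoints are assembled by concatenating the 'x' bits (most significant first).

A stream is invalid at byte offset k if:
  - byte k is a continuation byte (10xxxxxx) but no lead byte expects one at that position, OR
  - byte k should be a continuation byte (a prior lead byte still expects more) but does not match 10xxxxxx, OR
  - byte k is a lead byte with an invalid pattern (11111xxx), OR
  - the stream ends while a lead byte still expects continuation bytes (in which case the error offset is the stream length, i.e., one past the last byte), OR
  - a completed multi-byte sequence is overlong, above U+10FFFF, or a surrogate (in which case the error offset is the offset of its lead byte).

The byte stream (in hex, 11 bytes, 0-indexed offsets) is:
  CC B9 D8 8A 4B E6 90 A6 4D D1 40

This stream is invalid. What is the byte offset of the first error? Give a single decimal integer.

Answer: 10

Derivation:
Byte[0]=CC: 2-byte lead, need 1 cont bytes. acc=0xC
Byte[1]=B9: continuation. acc=(acc<<6)|0x39=0x339
Completed: cp=U+0339 (starts at byte 0)
Byte[2]=D8: 2-byte lead, need 1 cont bytes. acc=0x18
Byte[3]=8A: continuation. acc=(acc<<6)|0x0A=0x60A
Completed: cp=U+060A (starts at byte 2)
Byte[4]=4B: 1-byte ASCII. cp=U+004B
Byte[5]=E6: 3-byte lead, need 2 cont bytes. acc=0x6
Byte[6]=90: continuation. acc=(acc<<6)|0x10=0x190
Byte[7]=A6: continuation. acc=(acc<<6)|0x26=0x6426
Completed: cp=U+6426 (starts at byte 5)
Byte[8]=4D: 1-byte ASCII. cp=U+004D
Byte[9]=D1: 2-byte lead, need 1 cont bytes. acc=0x11
Byte[10]=40: expected 10xxxxxx continuation. INVALID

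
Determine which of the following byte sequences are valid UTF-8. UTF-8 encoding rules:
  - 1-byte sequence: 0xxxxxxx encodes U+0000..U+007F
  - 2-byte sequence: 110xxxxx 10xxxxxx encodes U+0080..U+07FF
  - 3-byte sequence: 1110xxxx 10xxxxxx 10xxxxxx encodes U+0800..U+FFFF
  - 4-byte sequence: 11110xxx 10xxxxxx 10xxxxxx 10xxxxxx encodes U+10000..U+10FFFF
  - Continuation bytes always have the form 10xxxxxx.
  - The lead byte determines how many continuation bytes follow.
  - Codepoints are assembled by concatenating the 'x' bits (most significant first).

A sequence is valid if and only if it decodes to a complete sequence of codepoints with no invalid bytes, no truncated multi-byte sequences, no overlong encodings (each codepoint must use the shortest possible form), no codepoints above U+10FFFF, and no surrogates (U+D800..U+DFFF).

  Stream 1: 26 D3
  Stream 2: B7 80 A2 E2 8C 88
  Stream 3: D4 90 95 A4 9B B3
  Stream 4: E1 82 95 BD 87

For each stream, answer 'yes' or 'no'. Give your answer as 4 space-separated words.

Stream 1: error at byte offset 2. INVALID
Stream 2: error at byte offset 0. INVALID
Stream 3: error at byte offset 2. INVALID
Stream 4: error at byte offset 3. INVALID

Answer: no no no no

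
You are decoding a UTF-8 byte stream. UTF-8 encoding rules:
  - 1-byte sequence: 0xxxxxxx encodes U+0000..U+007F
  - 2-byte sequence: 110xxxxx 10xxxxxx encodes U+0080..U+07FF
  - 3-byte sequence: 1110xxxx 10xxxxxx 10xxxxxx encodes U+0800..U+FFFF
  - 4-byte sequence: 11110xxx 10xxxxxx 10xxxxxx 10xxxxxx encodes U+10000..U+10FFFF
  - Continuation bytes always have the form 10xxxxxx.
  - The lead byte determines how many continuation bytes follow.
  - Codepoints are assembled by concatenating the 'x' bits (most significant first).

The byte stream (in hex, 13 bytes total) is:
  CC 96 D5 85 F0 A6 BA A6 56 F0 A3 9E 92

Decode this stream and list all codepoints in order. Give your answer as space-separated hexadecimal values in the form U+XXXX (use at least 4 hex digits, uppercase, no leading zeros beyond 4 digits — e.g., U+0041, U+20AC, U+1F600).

Byte[0]=CC: 2-byte lead, need 1 cont bytes. acc=0xC
Byte[1]=96: continuation. acc=(acc<<6)|0x16=0x316
Completed: cp=U+0316 (starts at byte 0)
Byte[2]=D5: 2-byte lead, need 1 cont bytes. acc=0x15
Byte[3]=85: continuation. acc=(acc<<6)|0x05=0x545
Completed: cp=U+0545 (starts at byte 2)
Byte[4]=F0: 4-byte lead, need 3 cont bytes. acc=0x0
Byte[5]=A6: continuation. acc=(acc<<6)|0x26=0x26
Byte[6]=BA: continuation. acc=(acc<<6)|0x3A=0x9BA
Byte[7]=A6: continuation. acc=(acc<<6)|0x26=0x26EA6
Completed: cp=U+26EA6 (starts at byte 4)
Byte[8]=56: 1-byte ASCII. cp=U+0056
Byte[9]=F0: 4-byte lead, need 3 cont bytes. acc=0x0
Byte[10]=A3: continuation. acc=(acc<<6)|0x23=0x23
Byte[11]=9E: continuation. acc=(acc<<6)|0x1E=0x8DE
Byte[12]=92: continuation. acc=(acc<<6)|0x12=0x23792
Completed: cp=U+23792 (starts at byte 9)

Answer: U+0316 U+0545 U+26EA6 U+0056 U+23792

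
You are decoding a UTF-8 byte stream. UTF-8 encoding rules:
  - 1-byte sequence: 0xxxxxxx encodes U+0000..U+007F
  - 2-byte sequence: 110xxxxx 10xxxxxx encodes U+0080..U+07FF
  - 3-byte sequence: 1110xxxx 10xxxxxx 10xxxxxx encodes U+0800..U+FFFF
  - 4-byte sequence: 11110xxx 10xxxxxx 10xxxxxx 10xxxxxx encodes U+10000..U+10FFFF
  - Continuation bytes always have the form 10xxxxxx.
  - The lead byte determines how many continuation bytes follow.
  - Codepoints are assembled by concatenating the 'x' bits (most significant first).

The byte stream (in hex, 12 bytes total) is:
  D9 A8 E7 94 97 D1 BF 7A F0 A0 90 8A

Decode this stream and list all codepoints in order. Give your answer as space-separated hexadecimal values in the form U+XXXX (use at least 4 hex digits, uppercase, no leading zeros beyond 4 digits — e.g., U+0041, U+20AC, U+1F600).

Byte[0]=D9: 2-byte lead, need 1 cont bytes. acc=0x19
Byte[1]=A8: continuation. acc=(acc<<6)|0x28=0x668
Completed: cp=U+0668 (starts at byte 0)
Byte[2]=E7: 3-byte lead, need 2 cont bytes. acc=0x7
Byte[3]=94: continuation. acc=(acc<<6)|0x14=0x1D4
Byte[4]=97: continuation. acc=(acc<<6)|0x17=0x7517
Completed: cp=U+7517 (starts at byte 2)
Byte[5]=D1: 2-byte lead, need 1 cont bytes. acc=0x11
Byte[6]=BF: continuation. acc=(acc<<6)|0x3F=0x47F
Completed: cp=U+047F (starts at byte 5)
Byte[7]=7A: 1-byte ASCII. cp=U+007A
Byte[8]=F0: 4-byte lead, need 3 cont bytes. acc=0x0
Byte[9]=A0: continuation. acc=(acc<<6)|0x20=0x20
Byte[10]=90: continuation. acc=(acc<<6)|0x10=0x810
Byte[11]=8A: continuation. acc=(acc<<6)|0x0A=0x2040A
Completed: cp=U+2040A (starts at byte 8)

Answer: U+0668 U+7517 U+047F U+007A U+2040A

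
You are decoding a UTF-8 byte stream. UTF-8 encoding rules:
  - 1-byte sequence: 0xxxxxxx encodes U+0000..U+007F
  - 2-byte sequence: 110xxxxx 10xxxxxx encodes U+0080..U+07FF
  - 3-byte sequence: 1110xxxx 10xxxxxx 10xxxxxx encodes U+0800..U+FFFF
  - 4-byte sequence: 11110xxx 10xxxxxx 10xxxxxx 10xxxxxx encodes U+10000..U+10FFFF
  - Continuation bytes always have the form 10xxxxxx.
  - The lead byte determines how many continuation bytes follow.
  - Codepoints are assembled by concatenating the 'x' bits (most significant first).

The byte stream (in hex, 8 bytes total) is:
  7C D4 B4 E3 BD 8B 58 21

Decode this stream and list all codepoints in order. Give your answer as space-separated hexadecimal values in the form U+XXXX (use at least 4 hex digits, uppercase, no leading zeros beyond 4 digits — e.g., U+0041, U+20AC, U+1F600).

Byte[0]=7C: 1-byte ASCII. cp=U+007C
Byte[1]=D4: 2-byte lead, need 1 cont bytes. acc=0x14
Byte[2]=B4: continuation. acc=(acc<<6)|0x34=0x534
Completed: cp=U+0534 (starts at byte 1)
Byte[3]=E3: 3-byte lead, need 2 cont bytes. acc=0x3
Byte[4]=BD: continuation. acc=(acc<<6)|0x3D=0xFD
Byte[5]=8B: continuation. acc=(acc<<6)|0x0B=0x3F4B
Completed: cp=U+3F4B (starts at byte 3)
Byte[6]=58: 1-byte ASCII. cp=U+0058
Byte[7]=21: 1-byte ASCII. cp=U+0021

Answer: U+007C U+0534 U+3F4B U+0058 U+0021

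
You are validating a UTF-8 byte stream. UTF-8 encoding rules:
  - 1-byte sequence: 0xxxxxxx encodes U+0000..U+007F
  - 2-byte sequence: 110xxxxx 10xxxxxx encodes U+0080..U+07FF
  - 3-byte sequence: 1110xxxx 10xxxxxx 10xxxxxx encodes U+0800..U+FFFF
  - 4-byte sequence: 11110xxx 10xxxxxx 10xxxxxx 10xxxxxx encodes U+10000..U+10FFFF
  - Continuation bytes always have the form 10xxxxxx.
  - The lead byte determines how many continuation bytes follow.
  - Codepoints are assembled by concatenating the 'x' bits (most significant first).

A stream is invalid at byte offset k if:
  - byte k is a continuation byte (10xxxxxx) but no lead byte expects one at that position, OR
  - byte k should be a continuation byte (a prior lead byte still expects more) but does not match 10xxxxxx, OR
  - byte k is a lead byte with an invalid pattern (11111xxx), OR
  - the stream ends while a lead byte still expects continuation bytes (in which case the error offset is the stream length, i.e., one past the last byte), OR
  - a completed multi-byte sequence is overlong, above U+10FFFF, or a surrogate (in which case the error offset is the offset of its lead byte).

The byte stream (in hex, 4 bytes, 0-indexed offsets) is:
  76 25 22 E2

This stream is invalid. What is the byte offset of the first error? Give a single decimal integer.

Answer: 4

Derivation:
Byte[0]=76: 1-byte ASCII. cp=U+0076
Byte[1]=25: 1-byte ASCII. cp=U+0025
Byte[2]=22: 1-byte ASCII. cp=U+0022
Byte[3]=E2: 3-byte lead, need 2 cont bytes. acc=0x2
Byte[4]: stream ended, expected continuation. INVALID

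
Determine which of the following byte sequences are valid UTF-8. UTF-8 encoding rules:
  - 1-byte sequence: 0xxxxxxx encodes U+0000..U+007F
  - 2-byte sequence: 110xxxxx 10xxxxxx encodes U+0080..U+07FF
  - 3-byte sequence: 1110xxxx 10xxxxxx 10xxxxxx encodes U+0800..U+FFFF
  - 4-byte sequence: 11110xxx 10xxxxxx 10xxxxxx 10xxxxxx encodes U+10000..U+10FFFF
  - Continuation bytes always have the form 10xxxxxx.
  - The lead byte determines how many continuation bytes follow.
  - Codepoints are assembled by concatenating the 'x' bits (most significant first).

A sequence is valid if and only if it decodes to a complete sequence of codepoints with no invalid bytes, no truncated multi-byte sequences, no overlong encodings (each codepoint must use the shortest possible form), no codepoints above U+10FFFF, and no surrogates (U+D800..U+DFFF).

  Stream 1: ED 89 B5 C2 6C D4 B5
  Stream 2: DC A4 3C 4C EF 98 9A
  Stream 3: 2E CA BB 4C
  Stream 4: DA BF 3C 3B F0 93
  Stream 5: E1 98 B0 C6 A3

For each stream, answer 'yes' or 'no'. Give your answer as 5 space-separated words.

Stream 1: error at byte offset 4. INVALID
Stream 2: decodes cleanly. VALID
Stream 3: decodes cleanly. VALID
Stream 4: error at byte offset 6. INVALID
Stream 5: decodes cleanly. VALID

Answer: no yes yes no yes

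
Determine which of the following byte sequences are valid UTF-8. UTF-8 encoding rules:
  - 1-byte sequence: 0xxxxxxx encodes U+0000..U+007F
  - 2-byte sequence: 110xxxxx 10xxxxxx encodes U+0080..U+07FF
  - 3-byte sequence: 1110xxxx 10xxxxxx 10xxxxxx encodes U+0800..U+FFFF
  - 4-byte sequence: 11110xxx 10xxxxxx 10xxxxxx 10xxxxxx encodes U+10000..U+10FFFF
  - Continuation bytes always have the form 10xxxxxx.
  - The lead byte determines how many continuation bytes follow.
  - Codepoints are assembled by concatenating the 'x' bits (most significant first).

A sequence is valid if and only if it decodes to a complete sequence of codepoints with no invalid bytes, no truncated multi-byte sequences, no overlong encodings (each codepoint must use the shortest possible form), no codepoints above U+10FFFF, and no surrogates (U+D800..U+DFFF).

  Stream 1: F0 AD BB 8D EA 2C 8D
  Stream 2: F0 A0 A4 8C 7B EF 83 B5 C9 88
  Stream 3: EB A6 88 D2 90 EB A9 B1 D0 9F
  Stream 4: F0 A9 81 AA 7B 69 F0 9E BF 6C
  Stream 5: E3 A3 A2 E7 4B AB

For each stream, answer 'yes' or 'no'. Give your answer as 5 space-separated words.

Answer: no yes yes no no

Derivation:
Stream 1: error at byte offset 5. INVALID
Stream 2: decodes cleanly. VALID
Stream 3: decodes cleanly. VALID
Stream 4: error at byte offset 9. INVALID
Stream 5: error at byte offset 4. INVALID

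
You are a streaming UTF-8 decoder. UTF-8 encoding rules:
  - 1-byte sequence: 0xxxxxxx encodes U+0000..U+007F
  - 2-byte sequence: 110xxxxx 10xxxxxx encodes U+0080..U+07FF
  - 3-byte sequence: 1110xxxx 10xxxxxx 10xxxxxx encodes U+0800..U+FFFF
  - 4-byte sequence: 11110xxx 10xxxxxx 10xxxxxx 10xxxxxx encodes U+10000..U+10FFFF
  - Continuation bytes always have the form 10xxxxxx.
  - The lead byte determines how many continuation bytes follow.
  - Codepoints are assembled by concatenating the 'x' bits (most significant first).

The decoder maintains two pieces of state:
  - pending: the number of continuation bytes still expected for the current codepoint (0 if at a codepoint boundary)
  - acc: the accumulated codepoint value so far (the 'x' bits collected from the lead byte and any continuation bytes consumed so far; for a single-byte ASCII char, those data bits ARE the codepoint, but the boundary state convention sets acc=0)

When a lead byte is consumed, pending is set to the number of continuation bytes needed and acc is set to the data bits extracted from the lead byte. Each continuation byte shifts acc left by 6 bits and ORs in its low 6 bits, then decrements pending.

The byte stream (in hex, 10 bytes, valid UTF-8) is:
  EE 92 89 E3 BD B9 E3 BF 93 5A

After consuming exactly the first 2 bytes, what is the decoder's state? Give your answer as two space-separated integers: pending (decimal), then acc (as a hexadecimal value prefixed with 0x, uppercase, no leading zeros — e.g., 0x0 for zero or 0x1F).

Answer: 1 0x392

Derivation:
Byte[0]=EE: 3-byte lead. pending=2, acc=0xE
Byte[1]=92: continuation. acc=(acc<<6)|0x12=0x392, pending=1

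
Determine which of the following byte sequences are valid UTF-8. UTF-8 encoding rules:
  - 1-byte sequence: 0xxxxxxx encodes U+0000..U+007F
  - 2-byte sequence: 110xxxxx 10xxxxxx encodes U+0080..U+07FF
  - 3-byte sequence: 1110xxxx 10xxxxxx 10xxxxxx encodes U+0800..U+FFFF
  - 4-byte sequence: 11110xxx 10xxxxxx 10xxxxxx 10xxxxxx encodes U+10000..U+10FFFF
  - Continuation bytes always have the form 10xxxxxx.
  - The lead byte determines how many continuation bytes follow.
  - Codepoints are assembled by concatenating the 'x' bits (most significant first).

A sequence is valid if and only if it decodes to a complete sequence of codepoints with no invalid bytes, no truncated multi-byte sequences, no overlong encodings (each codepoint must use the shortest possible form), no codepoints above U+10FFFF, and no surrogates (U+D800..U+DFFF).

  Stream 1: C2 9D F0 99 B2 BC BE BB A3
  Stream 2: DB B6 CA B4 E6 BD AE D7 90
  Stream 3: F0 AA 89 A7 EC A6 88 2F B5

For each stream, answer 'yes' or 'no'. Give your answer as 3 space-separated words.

Answer: no yes no

Derivation:
Stream 1: error at byte offset 6. INVALID
Stream 2: decodes cleanly. VALID
Stream 3: error at byte offset 8. INVALID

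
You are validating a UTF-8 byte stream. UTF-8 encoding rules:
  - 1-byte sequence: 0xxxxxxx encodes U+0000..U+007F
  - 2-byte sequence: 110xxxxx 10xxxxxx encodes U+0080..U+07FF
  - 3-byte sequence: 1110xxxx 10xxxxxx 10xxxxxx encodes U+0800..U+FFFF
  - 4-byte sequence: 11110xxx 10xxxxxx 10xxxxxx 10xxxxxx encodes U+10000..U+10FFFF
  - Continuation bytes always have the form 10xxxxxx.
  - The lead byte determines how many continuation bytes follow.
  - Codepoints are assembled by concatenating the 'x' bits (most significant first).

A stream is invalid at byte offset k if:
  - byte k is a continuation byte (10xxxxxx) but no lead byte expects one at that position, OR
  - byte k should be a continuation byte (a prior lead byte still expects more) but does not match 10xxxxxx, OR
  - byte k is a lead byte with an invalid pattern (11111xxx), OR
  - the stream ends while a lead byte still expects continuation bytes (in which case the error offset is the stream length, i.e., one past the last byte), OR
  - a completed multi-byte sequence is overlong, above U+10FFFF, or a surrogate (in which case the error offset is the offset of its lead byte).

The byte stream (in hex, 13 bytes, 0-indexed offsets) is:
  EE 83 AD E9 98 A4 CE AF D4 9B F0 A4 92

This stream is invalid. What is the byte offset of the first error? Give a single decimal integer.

Answer: 13

Derivation:
Byte[0]=EE: 3-byte lead, need 2 cont bytes. acc=0xE
Byte[1]=83: continuation. acc=(acc<<6)|0x03=0x383
Byte[2]=AD: continuation. acc=(acc<<6)|0x2D=0xE0ED
Completed: cp=U+E0ED (starts at byte 0)
Byte[3]=E9: 3-byte lead, need 2 cont bytes. acc=0x9
Byte[4]=98: continuation. acc=(acc<<6)|0x18=0x258
Byte[5]=A4: continuation. acc=(acc<<6)|0x24=0x9624
Completed: cp=U+9624 (starts at byte 3)
Byte[6]=CE: 2-byte lead, need 1 cont bytes. acc=0xE
Byte[7]=AF: continuation. acc=(acc<<6)|0x2F=0x3AF
Completed: cp=U+03AF (starts at byte 6)
Byte[8]=D4: 2-byte lead, need 1 cont bytes. acc=0x14
Byte[9]=9B: continuation. acc=(acc<<6)|0x1B=0x51B
Completed: cp=U+051B (starts at byte 8)
Byte[10]=F0: 4-byte lead, need 3 cont bytes. acc=0x0
Byte[11]=A4: continuation. acc=(acc<<6)|0x24=0x24
Byte[12]=92: continuation. acc=(acc<<6)|0x12=0x912
Byte[13]: stream ended, expected continuation. INVALID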